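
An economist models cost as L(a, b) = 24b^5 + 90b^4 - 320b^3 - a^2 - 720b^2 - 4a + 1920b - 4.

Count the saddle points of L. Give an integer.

L separates as a function of a plus a function of b, so ∇L=0 decouples.
∂L/∂a = -2(a + 2) = 0 at a ∈ {-2}; ∂L/∂b = 120(b - 2)(b - 1)(b + 2)(b + 4) = 0 at b ∈ {-4, -2, 1, 2}.
The Hessian is diagonal: diag(L_aa, L_bb). Second derivatives: L_aa(-2)=-2; L_bb(-4)=-7200, L_bb(-2)=2880, L_bb(1)=-1800, L_bb(2)=2880.
Saddle points occur where the two diagonal entries have opposite signs: (-2, -2), (-2, 2). Count: 2.

2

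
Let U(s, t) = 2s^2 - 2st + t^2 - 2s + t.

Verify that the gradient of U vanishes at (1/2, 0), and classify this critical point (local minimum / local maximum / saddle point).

local minimum

∇U = (4s - 2t - 2, -2s + 2t + 1); substituting (1/2, 0) gives ∇U = (0, 0), so (1/2, 0) is indeed a critical point.
The Hessian of U is constant: H = [[4, -2], [-2, 2]].
det(H) = 4·2 − (-2)² = 4.
det(H) > 0 and tr(H) = 6 > 0, so H is positive definite and the point is a local minimum.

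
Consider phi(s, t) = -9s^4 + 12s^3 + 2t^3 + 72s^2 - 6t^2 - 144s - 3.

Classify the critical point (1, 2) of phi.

local minimum

The mixed partial ∂²phi/∂s∂t is 0, so the Hessian at any point is diag(phi_ss, phi_tt) = diag(36(-3s^2 + 2s + 4), 12(t - 1)).
At (1, 2): H = diag(108, 12).
Both eigenvalues are positive, so H is positive definite: a local minimum.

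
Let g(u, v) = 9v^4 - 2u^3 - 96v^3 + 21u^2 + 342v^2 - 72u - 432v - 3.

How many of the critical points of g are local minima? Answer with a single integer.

g separates as a function of u plus a function of v, so ∇g=0 decouples.
∂g/∂u = -6(u - 4)(u - 3) = 0 at u ∈ {3, 4}; ∂g/∂v = 36(v - 4)(v - 3)(v - 1) = 0 at v ∈ {1, 3, 4}.
The Hessian is diagonal: diag(g_uu, g_vv). Second derivatives: g_uu(3)=6, g_uu(4)=-6; g_vv(1)=216, g_vv(3)=-72, g_vv(4)=108.
Local minima occur where both diagonal entries positive: (3, 1), (3, 4). Count: 2.

2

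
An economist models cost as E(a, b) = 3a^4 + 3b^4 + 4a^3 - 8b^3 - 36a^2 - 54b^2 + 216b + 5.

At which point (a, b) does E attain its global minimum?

(-3, -3)

E(a,b) separates as P(a) + Q(b) + 5, so its minimum is min P + min Q + 5.
P'(a) = 12a(a - 2)(a + 3) vanishes at a ∈ {-3, 0, 2}; Q'(b) = 12(b - 3)(b - 2)(b + 3) vanishes at b ∈ {-3, 2, 3}.
Local minima of P (where P''>0): P(-3)=-189, P(2)=-64. Local minima of Q: Q(-3)=-675, Q(3)=189.
So the global minimum of E is P(-3) + Q(-3) + 5 = -189 − 675 + 5 = -859, attained at (-3, -3).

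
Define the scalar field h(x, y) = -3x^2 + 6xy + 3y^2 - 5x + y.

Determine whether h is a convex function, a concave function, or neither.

h is quadratic, so its Hessian is the constant matrix H = [[-6, 6], [6, 6]].
det(H) = -72, tr(H) = 0.
det(H) < 0, so H is indefinite: neither convex nor concave.

neither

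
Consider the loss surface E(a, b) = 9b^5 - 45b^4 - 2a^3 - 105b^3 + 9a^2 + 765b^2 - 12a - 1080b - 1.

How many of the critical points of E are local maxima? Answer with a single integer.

E separates as a function of a plus a function of b, so ∇E=0 decouples.
∂E/∂a = -6(a - 2)(a - 1) = 0 at a ∈ {1, 2}; ∂E/∂b = 45(b - 4)(b - 2)(b - 1)(b + 3) = 0 at b ∈ {-3, 1, 2, 4}.
The Hessian is diagonal: diag(E_aa, E_bb). Second derivatives: E_aa(1)=6, E_aa(2)=-6; E_bb(-3)=-6300, E_bb(1)=540, E_bb(2)=-450, E_bb(4)=1890.
Local maxima occur where both diagonal entries negative: (2, -3), (2, 2). Count: 2.

2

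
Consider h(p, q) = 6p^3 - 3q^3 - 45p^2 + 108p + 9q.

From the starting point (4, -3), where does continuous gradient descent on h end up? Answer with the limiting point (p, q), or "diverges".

(3, -1)

h is separable, so gradient descent decouples: p follows -∂h/∂p, q follows -∂h/∂q.
∂h/∂p = 18(p - 3)(p - 2); at p=4 this is 36, so p decreases.
∂h/∂q = -9(q - 1)(q + 1); at q=-3 this is -72, so q increases.
p converges to its nearest critical value 3 (a local min of the p-part); q converges to -1. The iterate converges to (3, -1).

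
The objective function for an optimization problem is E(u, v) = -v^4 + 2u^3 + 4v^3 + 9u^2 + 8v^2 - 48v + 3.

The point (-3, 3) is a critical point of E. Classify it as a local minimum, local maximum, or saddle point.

local maximum

The mixed partial ∂²E/∂u∂v is 0, so the Hessian at any point is diag(E_uu, E_vv) = diag(6(2u + 3), 4(-3v^2 + 6v + 4)).
At (-3, 3): H = diag(-18, -20).
Both eigenvalues are negative, so H is negative definite: a local maximum.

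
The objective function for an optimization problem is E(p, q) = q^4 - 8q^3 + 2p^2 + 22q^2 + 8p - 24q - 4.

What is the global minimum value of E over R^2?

E(p,q) separates as A(p) + B(q) − 4, so its minimum is min A + min B − 4.
A'(p) = 4p + 8 vanishes at p ∈ {-2}; B'(q) = 4(q - 3)(q - 2)(q - 1) vanishes at q ∈ {1, 2, 3}.
Local minima of A (where A''>0): A(-2)=-8. Local minima of B: B(1)=-9, B(3)=-9.
So the global minimum of E is A(-2) + B(1) − 4 = -8 − 9 − 4 = -21, attained at (-2, 1).

-21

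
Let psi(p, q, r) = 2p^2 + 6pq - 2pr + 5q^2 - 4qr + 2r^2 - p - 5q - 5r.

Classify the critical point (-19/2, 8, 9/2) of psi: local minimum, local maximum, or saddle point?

local minimum

The Hessian is constant: H = [[4, 6, -2], [6, 10, -4], [-2, -4, 4]].
Leading principal minors: Δ₁ = 4, Δ₂ = 4, Δ₃ = 8.
All leading minors are positive, so H is positive definite: a local minimum.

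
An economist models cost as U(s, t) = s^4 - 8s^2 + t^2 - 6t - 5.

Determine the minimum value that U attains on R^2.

U(s,t) separates as P(s) + Q(t) − 5, so its minimum is min P + min Q − 5.
P'(s) = 4s(s - 2)(s + 2) vanishes at s ∈ {-2, 0, 2}; Q'(t) = 2(t - 3) vanishes at t ∈ {3}.
Local minima of P (where P''>0): P(-2)=-16, P(2)=-16. Local minima of Q: Q(3)=-9.
So the global minimum of U is P(-2) + Q(3) − 5 = -16 − 9 − 5 = -30, attained at (-2, 3).

-30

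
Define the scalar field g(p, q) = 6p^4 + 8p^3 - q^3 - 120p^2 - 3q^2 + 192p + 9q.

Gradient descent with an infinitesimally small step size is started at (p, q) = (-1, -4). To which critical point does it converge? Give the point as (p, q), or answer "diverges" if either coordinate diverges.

g is separable, so gradient descent decouples: p follows -∂g/∂p, q follows -∂g/∂q.
∂g/∂p = 24(p - 2)(p - 1)(p + 4); at p=-1 this is 432, so p decreases.
∂g/∂q = -3(q - 1)(q + 3); at q=-4 this is -15, so q increases.
p converges to its nearest critical value -4 (a local min of the p-part); q converges to -3. The iterate converges to (-4, -3).

(-4, -3)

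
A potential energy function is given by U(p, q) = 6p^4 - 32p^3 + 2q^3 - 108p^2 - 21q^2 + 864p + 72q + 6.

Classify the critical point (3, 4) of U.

The mixed partial ∂²U/∂p∂q is 0, so the Hessian at any point is diag(U_pp, U_qq) = diag(24(3p^2 - 8p - 9), 6(2q - 7)).
At (3, 4): H = diag(-144, 6).
The eigenvalues have opposite signs, so H is indefinite: a saddle point.

saddle point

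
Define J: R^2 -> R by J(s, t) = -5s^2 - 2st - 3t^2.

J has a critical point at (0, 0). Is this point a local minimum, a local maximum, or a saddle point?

The Hessian of J is constant: H = [[-10, -2], [-2, -6]].
det(H) = (-10)·(-6) − (-2)² = 56.
det(H) > 0 and tr(H) = -16 < 0, so H is negative definite and the point is a local maximum.

local maximum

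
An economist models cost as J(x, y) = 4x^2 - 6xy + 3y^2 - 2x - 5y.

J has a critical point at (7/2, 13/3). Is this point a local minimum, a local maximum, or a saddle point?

local minimum

The Hessian of J is constant: H = [[8, -6], [-6, 6]].
det(H) = 8·6 − (-6)² = 12.
det(H) > 0 and tr(H) = 14 > 0, so H is positive definite and the point is a local minimum.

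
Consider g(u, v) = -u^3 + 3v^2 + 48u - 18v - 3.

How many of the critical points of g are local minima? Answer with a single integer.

1

g separates as a function of u plus a function of v, so ∇g=0 decouples.
∂g/∂u = -3(u - 4)(u + 4) = 0 at u ∈ {-4, 4}; ∂g/∂v = 6(v - 3) = 0 at v ∈ {3}.
The Hessian is diagonal: diag(g_uu, g_vv). Second derivatives: g_uu(-4)=24, g_uu(4)=-24; g_vv(3)=6.
Local minima occur where both diagonal entries positive: (-4, 3). Count: 1.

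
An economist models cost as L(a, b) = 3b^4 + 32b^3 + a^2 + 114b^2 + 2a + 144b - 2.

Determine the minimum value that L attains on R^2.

-62

L(a,b) separates as P(a) + Q(b) − 2, so its minimum is min P + min Q − 2.
P'(a) = 2a + 2 vanishes at a ∈ {-1}; Q'(b) = 12(b + 1)(b + 3)(b + 4) vanishes at b ∈ {-4, -3, -1}.
Local minima of P (where P''>0): P(-1)=-1. Local minima of Q: Q(-4)=-32, Q(-1)=-59.
So the global minimum of L is P(-1) + Q(-1) − 2 = -1 − 59 − 2 = -62, attained at (-1, -1).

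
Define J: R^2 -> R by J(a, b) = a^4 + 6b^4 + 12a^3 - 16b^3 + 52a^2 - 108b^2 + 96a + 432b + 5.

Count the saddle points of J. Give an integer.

4

J separates as a function of a plus a function of b, so ∇J=0 decouples.
∂J/∂a = 4(a + 2)(a + 3)(a + 4) = 0 at a ∈ {-4, -3, -2}; ∂J/∂b = 24(b - 3)(b - 2)(b + 3) = 0 at b ∈ {-3, 2, 3}.
The Hessian is diagonal: diag(J_aa, J_bb). Second derivatives: J_aa(-4)=8, J_aa(-3)=-4, J_aa(-2)=8; J_bb(-3)=720, J_bb(2)=-120, J_bb(3)=144.
Saddle points occur where the two diagonal entries have opposite signs: (-4, 2), (-3, -3), (-3, 3), (-2, 2). Count: 4.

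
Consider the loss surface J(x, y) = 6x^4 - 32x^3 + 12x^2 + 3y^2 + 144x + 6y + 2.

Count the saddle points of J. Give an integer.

J separates as a function of x plus a function of y, so ∇J=0 decouples.
∂J/∂x = 24(x - 3)(x - 2)(x + 1) = 0 at x ∈ {-1, 2, 3}; ∂J/∂y = 6(y + 1) = 0 at y ∈ {-1}.
The Hessian is diagonal: diag(J_xx, J_yy). Second derivatives: J_xx(-1)=288, J_xx(2)=-72, J_xx(3)=96; J_yy(-1)=6.
Saddle points occur where the two diagonal entries have opposite signs: (2, -1). Count: 1.

1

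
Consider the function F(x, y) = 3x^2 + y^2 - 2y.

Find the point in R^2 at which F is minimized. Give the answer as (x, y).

(0, 1)

F(x,y) separates as P(x) + Q(y), so its minimum is min P + min Q.
P'(x) = 6x vanishes at x ∈ {0}; Q'(y) = 2y - 2 vanishes at y ∈ {1}.
Local minima of P (where P''>0): P(0)=0. Local minima of Q: Q(1)=-1.
So the global minimum of F is P(0) + Q(1) = 0 − 1 = -1, attained at (0, 1).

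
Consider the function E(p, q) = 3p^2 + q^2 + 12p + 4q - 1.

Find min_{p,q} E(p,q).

E(p,q) separates as A(p) + B(q) − 1, so its minimum is min A + min B − 1.
A'(p) = 6p + 12 vanishes at p ∈ {-2}; B'(q) = 2q + 4 vanishes at q ∈ {-2}.
Local minima of A (where A''>0): A(-2)=-12. Local minima of B: B(-2)=-4.
So the global minimum of E is A(-2) + B(-2) − 1 = -12 − 4 − 1 = -17, attained at (-2, -2).

-17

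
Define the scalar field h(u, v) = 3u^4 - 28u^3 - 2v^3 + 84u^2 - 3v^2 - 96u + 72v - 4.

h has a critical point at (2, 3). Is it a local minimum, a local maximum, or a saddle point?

local maximum

The mixed partial ∂²h/∂u∂v is 0, so the Hessian at any point is diag(h_uu, h_vv) = diag(12(3u^2 - 14u + 14), -6(2v + 1)).
At (2, 3): H = diag(-24, -42).
Both eigenvalues are negative, so H is negative definite: a local maximum.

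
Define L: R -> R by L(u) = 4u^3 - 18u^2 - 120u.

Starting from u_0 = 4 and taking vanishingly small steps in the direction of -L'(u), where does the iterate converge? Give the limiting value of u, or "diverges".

L'(u) = 12(u - 5)(u + 2), so L'(4) = -72.
Gradient descent moves in the -L' direction, i.e. u is increasing.
The nearest critical point in that direction is u = 5, where L'' = 84 > 0 (a local minimum). The iterate converges there.

5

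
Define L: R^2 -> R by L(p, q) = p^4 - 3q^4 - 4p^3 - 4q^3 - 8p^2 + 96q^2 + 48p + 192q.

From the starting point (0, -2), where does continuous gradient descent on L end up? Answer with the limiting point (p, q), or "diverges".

(-2, -1)

L is separable, so gradient descent decouples: p follows -∂L/∂p, q follows -∂L/∂q.
∂L/∂p = 4(p - 3)(p - 2)(p + 2); at p=0 this is 48, so p decreases.
∂L/∂q = -12(q - 4)(q + 1)(q + 4); at q=-2 this is -144, so q increases.
p converges to its nearest critical value -2 (a local min of the p-part); q converges to -1. The iterate converges to (-2, -1).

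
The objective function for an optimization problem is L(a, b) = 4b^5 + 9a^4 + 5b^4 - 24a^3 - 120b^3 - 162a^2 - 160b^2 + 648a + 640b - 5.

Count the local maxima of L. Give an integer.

L separates as a function of a plus a function of b, so ∇L=0 decouples.
∂L/∂a = 36(a - 3)(a - 2)(a + 3) = 0 at a ∈ {-3, 2, 3}; ∂L/∂b = 20(b - 4)(b - 1)(b + 2)(b + 4) = 0 at b ∈ {-4, -2, 1, 4}.
The Hessian is diagonal: diag(L_aa, L_bb). Second derivatives: L_aa(-3)=1080, L_aa(2)=-180, L_aa(3)=216; L_bb(-4)=-1600, L_bb(-2)=720, L_bb(1)=-900, L_bb(4)=2880.
Local maxima occur where both diagonal entries negative: (2, -4), (2, 1). Count: 2.

2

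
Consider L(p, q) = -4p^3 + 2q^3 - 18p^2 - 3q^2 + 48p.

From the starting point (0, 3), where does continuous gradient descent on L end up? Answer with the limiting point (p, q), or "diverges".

(-4, 1)

L is separable, so gradient descent decouples: p follows -∂L/∂p, q follows -∂L/∂q.
∂L/∂p = -12(p - 1)(p + 4); at p=0 this is 48, so p decreases.
∂L/∂q = 6q(q - 1); at q=3 this is 36, so q decreases.
p converges to its nearest critical value -4 (a local min of the p-part); q converges to 1. The iterate converges to (-4, 1).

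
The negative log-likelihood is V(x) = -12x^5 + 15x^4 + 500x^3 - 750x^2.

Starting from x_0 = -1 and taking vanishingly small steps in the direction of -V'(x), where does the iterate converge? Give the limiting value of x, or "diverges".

V'(x) = -60x(x - 5)(x - 1)(x + 5), so V'(-1) = 2880.
Gradient descent moves in the -V' direction, i.e. x is decreasing.
The nearest critical point in that direction is x = -5, where V'' = 18000 > 0 (a local minimum). The iterate converges there.

-5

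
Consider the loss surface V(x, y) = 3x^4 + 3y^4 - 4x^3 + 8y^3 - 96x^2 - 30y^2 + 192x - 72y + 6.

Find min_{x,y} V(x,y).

-1426

V(x,y) separates as P(x) + Q(y) + 6, so its minimum is min P + min Q + 6.
P'(x) = 12(x - 4)(x - 1)(x + 4) vanishes at x ∈ {-4, 1, 4}; Q'(y) = 12(y - 2)(y + 1)(y + 3) vanishes at y ∈ {-3, -1, 2}.
Local minima of P (where P''>0): P(-4)=-1280, P(4)=-256. Local minima of Q: Q(-3)=-27, Q(2)=-152.
So the global minimum of V is P(-4) + Q(2) + 6 = -1280 − 152 + 6 = -1426, attained at (-4, 2).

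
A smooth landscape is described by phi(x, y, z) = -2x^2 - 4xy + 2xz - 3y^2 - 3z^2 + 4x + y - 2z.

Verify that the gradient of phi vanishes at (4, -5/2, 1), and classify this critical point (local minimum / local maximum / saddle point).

local maximum

∇phi = (-4x - 4y + 2z + 4, -4x - 6y + 1, 2x - 6z - 2); substituting (4, -5/2, 1) gives ∇phi = (0, 0, 0), so (4, -5/2, 1) is indeed a critical point.
The Hessian is constant: H = [[-4, -4, 2], [-4, -6, 0], [2, 0, -6]].
Leading principal minors: Δ₁ = -4, Δ₂ = 8, Δ₃ = -24.
The minors alternate sign starting negative (−, +, −), so H is negative definite: a local maximum.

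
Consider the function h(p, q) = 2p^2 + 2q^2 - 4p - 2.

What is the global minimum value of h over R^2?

-4

h(p,q) separates as A(p) + B(q) − 2, so its minimum is min A + min B − 2.
A'(p) = 4p - 4 vanishes at p ∈ {1}; B'(q) = 4q vanishes at q ∈ {0}.
Local minima of A (where A''>0): A(1)=-2. Local minima of B: B(0)=0.
So the global minimum of h is A(1) + B(0) − 2 = -2 + 0 − 2 = -4, attained at (1, 0).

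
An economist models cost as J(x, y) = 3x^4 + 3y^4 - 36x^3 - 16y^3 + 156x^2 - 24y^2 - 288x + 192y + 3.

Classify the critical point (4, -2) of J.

local minimum

The mixed partial ∂²J/∂x∂y is 0, so the Hessian at any point is diag(J_xx, J_yy) = diag(12(3x^2 - 18x + 26), 12(3y^2 - 8y - 4)).
At (4, -2): H = diag(24, 288).
Both eigenvalues are positive, so H is positive definite: a local minimum.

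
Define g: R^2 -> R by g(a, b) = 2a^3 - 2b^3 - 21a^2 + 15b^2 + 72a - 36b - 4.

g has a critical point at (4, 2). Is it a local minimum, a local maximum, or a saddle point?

local minimum

The mixed partial ∂²g/∂a∂b is 0, so the Hessian at any point is diag(g_aa, g_bb) = diag(6(2a - 7), 6(-2b + 5)).
At (4, 2): H = diag(6, 6).
Both eigenvalues are positive, so H is positive definite: a local minimum.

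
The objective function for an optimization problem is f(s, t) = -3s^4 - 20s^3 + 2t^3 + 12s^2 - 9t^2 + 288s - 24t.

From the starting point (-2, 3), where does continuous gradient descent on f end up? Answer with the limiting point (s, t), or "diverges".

f is separable, so gradient descent decouples: s follows -∂f/∂s, t follows -∂f/∂t.
∂f/∂s = -12(s - 2)(s + 3)(s + 4); at s=-2 this is 96, so s decreases.
∂f/∂t = 6(t - 4)(t + 1); at t=3 this is -24, so t increases.
s converges to its nearest critical value -3 (a local min of the s-part); t converges to 4. The iterate converges to (-3, 4).

(-3, 4)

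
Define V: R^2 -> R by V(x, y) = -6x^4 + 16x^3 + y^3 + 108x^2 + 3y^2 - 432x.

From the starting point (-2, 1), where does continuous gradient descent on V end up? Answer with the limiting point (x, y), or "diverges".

V is separable, so gradient descent decouples: x follows -∂V/∂x, y follows -∂V/∂y.
∂V/∂x = -24(x - 3)(x - 2)(x + 3); at x=-2 this is -480, so x increases.
∂V/∂y = 3y(y + 2); at y=1 this is 9, so y decreases.
x converges to its nearest critical value 2 (a local min of the x-part); y converges to 0. The iterate converges to (2, 0).

(2, 0)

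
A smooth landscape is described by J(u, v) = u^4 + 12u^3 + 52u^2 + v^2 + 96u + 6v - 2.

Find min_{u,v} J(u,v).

J(u,v) separates as P(u) + Q(v) − 2, so its minimum is min P + min Q − 2.
P'(u) = 4(u + 2)(u + 3)(u + 4) vanishes at u ∈ {-4, -3, -2}; Q'(v) = 2v + 6 vanishes at v ∈ {-3}.
Local minima of P (where P''>0): P(-4)=-64, P(-2)=-64. Local minima of Q: Q(-3)=-9.
So the global minimum of J is P(-4) + Q(-3) − 2 = -64 − 9 − 2 = -75, attained at (-4, -3).

-75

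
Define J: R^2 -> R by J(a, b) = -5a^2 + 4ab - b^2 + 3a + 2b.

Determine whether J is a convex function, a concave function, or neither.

J is quadratic, so its Hessian is the constant matrix H = [[-10, 4], [4, -2]].
det(H) = 4, tr(H) = -12.
det(H) > 0 and tr(H) < 0, so H is negative definite everywhere: concave.

concave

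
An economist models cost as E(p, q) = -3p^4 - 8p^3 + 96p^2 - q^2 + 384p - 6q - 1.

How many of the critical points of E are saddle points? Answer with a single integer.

E separates as a function of p plus a function of q, so ∇E=0 decouples.
∂E/∂p = -12(p - 4)(p + 2)(p + 4) = 0 at p ∈ {-4, -2, 4}; ∂E/∂q = -2(q + 3) = 0 at q ∈ {-3}.
The Hessian is diagonal: diag(E_pp, E_qq). Second derivatives: E_pp(-4)=-192, E_pp(-2)=144, E_pp(4)=-576; E_qq(-3)=-2.
Saddle points occur where the two diagonal entries have opposite signs: (-2, -3). Count: 1.

1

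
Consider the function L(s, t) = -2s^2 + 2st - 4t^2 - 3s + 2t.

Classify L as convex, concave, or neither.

L is quadratic, so its Hessian is the constant matrix H = [[-4, 2], [2, -8]].
det(H) = 28, tr(H) = -12.
det(H) > 0 and tr(H) < 0, so H is negative definite everywhere: concave.

concave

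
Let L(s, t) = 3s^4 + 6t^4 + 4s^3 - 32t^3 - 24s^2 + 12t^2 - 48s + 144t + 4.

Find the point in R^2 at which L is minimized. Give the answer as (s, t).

(2, -1)

L(s,t) separates as P(s) + Q(t) + 4, so its minimum is min P + min Q + 4.
P'(s) = 12(s - 2)(s + 1)(s + 2) vanishes at s ∈ {-2, -1, 2}; Q'(t) = 24(t - 3)(t - 2)(t + 1) vanishes at t ∈ {-1, 2, 3}.
Local minima of P (where P''>0): P(-2)=16, P(2)=-112. Local minima of Q: Q(-1)=-94, Q(3)=162.
So the global minimum of L is P(2) + Q(-1) + 4 = -112 − 94 + 4 = -202, attained at (2, -1).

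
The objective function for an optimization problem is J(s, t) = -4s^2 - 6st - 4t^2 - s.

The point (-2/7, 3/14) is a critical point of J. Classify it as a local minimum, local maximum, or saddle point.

local maximum

The Hessian of J is constant: H = [[-8, -6], [-6, -8]].
det(H) = (-8)·(-8) − (-6)² = 28.
det(H) > 0 and tr(H) = -16 < 0, so H is negative definite and the point is a local maximum.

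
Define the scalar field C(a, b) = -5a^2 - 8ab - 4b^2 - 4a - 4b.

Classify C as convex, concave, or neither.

concave

C is quadratic, so its Hessian is the constant matrix H = [[-10, -8], [-8, -8]].
det(H) = 16, tr(H) = -18.
det(H) > 0 and tr(H) < 0, so H is negative definite everywhere: concave.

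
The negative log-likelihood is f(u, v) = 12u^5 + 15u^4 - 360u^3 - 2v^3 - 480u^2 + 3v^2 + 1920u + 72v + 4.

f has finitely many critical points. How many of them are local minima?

f separates as a function of u plus a function of v, so ∇f=0 decouples.
∂f/∂u = 60(u - 4)(u - 1)(u + 2)(u + 4) = 0 at u ∈ {-4, -2, 1, 4}; ∂f/∂v = -6(v - 4)(v + 3) = 0 at v ∈ {-3, 4}.
The Hessian is diagonal: diag(f_uu, f_vv). Second derivatives: f_uu(-4)=-4800, f_uu(-2)=2160, f_uu(1)=-2700, f_uu(4)=8640; f_vv(-3)=42, f_vv(4)=-42.
Local minima occur where both diagonal entries positive: (-2, -3), (4, -3). Count: 2.

2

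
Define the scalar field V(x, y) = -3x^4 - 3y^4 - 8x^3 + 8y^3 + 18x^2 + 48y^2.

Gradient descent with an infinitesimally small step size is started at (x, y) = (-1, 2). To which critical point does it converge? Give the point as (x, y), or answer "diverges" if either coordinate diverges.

(0, 0)

V is separable, so gradient descent decouples: x follows -∂V/∂x, y follows -∂V/∂y.
∂V/∂x = -12x(x - 1)(x + 3); at x=-1 this is -48, so x increases.
∂V/∂y = -12y(y - 4)(y + 2); at y=2 this is 192, so y decreases.
x converges to its nearest critical value 0 (a local min of the x-part); y converges to 0. The iterate converges to (0, 0).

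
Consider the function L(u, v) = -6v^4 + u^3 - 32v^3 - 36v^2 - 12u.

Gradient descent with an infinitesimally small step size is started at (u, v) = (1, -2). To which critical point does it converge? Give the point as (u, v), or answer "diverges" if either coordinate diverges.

(2, -1)

L is separable, so gradient descent decouples: u follows -∂L/∂u, v follows -∂L/∂v.
∂L/∂u = 3(u - 2)(u + 2); at u=1 this is -9, so u increases.
∂L/∂v = -24v(v + 1)(v + 3); at v=-2 this is -48, so v increases.
u converges to its nearest critical value 2 (a local min of the u-part); v converges to -1. The iterate converges to (2, -1).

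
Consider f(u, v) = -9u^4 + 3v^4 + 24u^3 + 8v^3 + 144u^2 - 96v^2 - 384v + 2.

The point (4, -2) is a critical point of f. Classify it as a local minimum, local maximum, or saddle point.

The mixed partial ∂²f/∂u∂v is 0, so the Hessian at any point is diag(f_uu, f_vv) = diag(36(-3u^2 + 4u + 8), 12(3v^2 + 4v - 16)).
At (4, -2): H = diag(-864, -144).
Both eigenvalues are negative, so H is negative definite: a local maximum.

local maximum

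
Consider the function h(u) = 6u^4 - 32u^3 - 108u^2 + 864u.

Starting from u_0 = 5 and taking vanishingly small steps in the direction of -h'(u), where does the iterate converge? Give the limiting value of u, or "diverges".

4

h'(u) = 24(u - 4)(u - 3)(u + 3), so h'(5) = 384.
Gradient descent moves in the -h' direction, i.e. u is decreasing.
The nearest critical point in that direction is u = 4, where h'' = 168 > 0 (a local minimum). The iterate converges there.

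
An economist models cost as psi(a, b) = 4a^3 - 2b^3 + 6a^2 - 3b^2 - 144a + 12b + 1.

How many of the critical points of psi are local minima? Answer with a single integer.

1

psi separates as a function of a plus a function of b, so ∇psi=0 decouples.
∂psi/∂a = 12(a - 3)(a + 4) = 0 at a ∈ {-4, 3}; ∂psi/∂b = -6(b - 1)(b + 2) = 0 at b ∈ {-2, 1}.
The Hessian is diagonal: diag(psi_aa, psi_bb). Second derivatives: psi_aa(-4)=-84, psi_aa(3)=84; psi_bb(-2)=18, psi_bb(1)=-18.
Local minima occur where both diagonal entries positive: (3, -2). Count: 1.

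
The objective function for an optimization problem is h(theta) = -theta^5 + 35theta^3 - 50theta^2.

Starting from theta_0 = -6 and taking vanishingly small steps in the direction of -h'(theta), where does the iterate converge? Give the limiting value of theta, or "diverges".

-5

h'(theta) = -5theta(theta - 4)(theta - 1)(theta + 5), so h'(-6) = -2100.
Gradient descent moves in the -h' direction, i.e. theta is increasing.
The nearest critical point in that direction is theta = -5, where h'' = 1350 > 0 (a local minimum). The iterate converges there.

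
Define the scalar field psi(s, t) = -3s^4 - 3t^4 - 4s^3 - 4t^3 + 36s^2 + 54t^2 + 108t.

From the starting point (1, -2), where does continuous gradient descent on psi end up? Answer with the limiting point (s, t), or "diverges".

(0, -1)

psi is separable, so gradient descent decouples: s follows -∂psi/∂s, t follows -∂psi/∂t.
∂psi/∂s = -12s(s - 2)(s + 3); at s=1 this is 48, so s decreases.
∂psi/∂t = -12(t - 3)(t + 1)(t + 3); at t=-2 this is -60, so t increases.
s converges to its nearest critical value 0 (a local min of the s-part); t converges to -1. The iterate converges to (0, -1).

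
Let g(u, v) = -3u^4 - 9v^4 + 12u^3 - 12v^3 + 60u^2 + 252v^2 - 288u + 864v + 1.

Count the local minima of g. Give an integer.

g separates as a function of u plus a function of v, so ∇g=0 decouples.
∂g/∂u = -12(u - 4)(u - 2)(u + 3) = 0 at u ∈ {-3, 2, 4}; ∂g/∂v = -36(v - 4)(v + 2)(v + 3) = 0 at v ∈ {-3, -2, 4}.
The Hessian is diagonal: diag(g_uu, g_vv). Second derivatives: g_uu(-3)=-420, g_uu(2)=120, g_uu(4)=-168; g_vv(-3)=-252, g_vv(-2)=216, g_vv(4)=-1512.
Local minima occur where both diagonal entries positive: (2, -2). Count: 1.

1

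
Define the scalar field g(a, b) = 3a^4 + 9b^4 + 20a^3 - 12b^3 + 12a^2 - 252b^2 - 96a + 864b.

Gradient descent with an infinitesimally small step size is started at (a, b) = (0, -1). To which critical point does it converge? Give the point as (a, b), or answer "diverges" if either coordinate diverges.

(1, -4)

g is separable, so gradient descent decouples: a follows -∂g/∂a, b follows -∂g/∂b.
∂g/∂a = 12(a - 1)(a + 2)(a + 4); at a=0 this is -96, so a increases.
∂g/∂b = 36(b - 3)(b - 2)(b + 4); at b=-1 this is 1296, so b decreases.
a converges to its nearest critical value 1 (a local min of the a-part); b converges to -4. The iterate converges to (1, -4).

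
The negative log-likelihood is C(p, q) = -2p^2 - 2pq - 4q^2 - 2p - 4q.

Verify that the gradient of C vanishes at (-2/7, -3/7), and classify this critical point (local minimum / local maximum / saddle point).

local maximum

∇C = (-4p - 2q - 2, -2p - 8q - 4); substituting (-2/7, -3/7) gives ∇C = (0, 0), so (-2/7, -3/7) is indeed a critical point.
The Hessian of C is constant: H = [[-4, -2], [-2, -8]].
det(H) = (-4)·(-8) − (-2)² = 28.
det(H) > 0 and tr(H) = -12 < 0, so H is negative definite and the point is a local maximum.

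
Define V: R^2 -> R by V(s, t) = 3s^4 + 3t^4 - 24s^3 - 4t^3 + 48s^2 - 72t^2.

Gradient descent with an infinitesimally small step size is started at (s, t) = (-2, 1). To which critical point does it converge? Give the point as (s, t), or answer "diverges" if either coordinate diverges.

(0, 4)

V is separable, so gradient descent decouples: s follows -∂V/∂s, t follows -∂V/∂t.
∂V/∂s = 12s(s - 4)(s - 2); at s=-2 this is -576, so s increases.
∂V/∂t = 12t(t - 4)(t + 3); at t=1 this is -144, so t increases.
s converges to its nearest critical value 0 (a local min of the s-part); t converges to 4. The iterate converges to (0, 4).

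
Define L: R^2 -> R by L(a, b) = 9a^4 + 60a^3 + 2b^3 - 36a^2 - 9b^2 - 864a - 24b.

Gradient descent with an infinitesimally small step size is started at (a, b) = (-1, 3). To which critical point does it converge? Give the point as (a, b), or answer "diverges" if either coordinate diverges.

(2, 4)

L is separable, so gradient descent decouples: a follows -∂L/∂a, b follows -∂L/∂b.
∂L/∂a = 36(a - 2)(a + 3)(a + 4); at a=-1 this is -648, so a increases.
∂L/∂b = 6(b - 4)(b + 1); at b=3 this is -24, so b increases.
a converges to its nearest critical value 2 (a local min of the a-part); b converges to 4. The iterate converges to (2, 4).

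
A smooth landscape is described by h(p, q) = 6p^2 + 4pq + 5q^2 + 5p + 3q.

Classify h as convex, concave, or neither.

h is quadratic, so its Hessian is the constant matrix H = [[12, 4], [4, 10]].
det(H) = 104, tr(H) = 22.
det(H) > 0 and tr(H) > 0, so H is positive definite everywhere: convex.

convex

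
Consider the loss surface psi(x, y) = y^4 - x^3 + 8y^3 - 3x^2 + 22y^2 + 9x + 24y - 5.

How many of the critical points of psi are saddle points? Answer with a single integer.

3

psi separates as a function of x plus a function of y, so ∇psi=0 decouples.
∂psi/∂x = -3(x - 1)(x + 3) = 0 at x ∈ {-3, 1}; ∂psi/∂y = 4(y + 1)(y + 2)(y + 3) = 0 at y ∈ {-3, -2, -1}.
The Hessian is diagonal: diag(psi_xx, psi_yy). Second derivatives: psi_xx(-3)=12, psi_xx(1)=-12; psi_yy(-3)=8, psi_yy(-2)=-4, psi_yy(-1)=8.
Saddle points occur where the two diagonal entries have opposite signs: (-3, -2), (1, -3), (1, -1). Count: 3.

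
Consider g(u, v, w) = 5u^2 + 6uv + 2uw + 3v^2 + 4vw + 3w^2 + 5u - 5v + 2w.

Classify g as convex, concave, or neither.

convex

g is quadratic, so its Hessian is the constant matrix H = [[10, 6, 2], [6, 6, 4], [2, 4, 6]].
Leading principal minors: 10, 24, 56.
All positive ⇒ H ≻ 0 ⇒ convex.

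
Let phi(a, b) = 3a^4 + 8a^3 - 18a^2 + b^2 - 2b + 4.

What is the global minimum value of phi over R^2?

-132

phi(a,b) separates as P(a) + Q(b) + 4, so its minimum is min P + min Q + 4.
P'(a) = 12a(a - 1)(a + 3) vanishes at a ∈ {-3, 0, 1}; Q'(b) = 2b - 2 vanishes at b ∈ {1}.
Local minima of P (where P''>0): P(-3)=-135, P(1)=-7. Local minima of Q: Q(1)=-1.
So the global minimum of phi is P(-3) + Q(1) + 4 = -135 − 1 + 4 = -132, attained at (-3, 1).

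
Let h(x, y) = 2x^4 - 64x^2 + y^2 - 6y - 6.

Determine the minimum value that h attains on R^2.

h(x,y) separates as P(x) + Q(y) − 6, so its minimum is min P + min Q − 6.
P'(x) = 8x(x - 4)(x + 4) vanishes at x ∈ {-4, 0, 4}; Q'(y) = 2y - 6 vanishes at y ∈ {3}.
Local minima of P (where P''>0): P(-4)=-512, P(4)=-512. Local minima of Q: Q(3)=-9.
So the global minimum of h is P(-4) + Q(3) − 6 = -512 − 9 − 6 = -527, attained at (-4, 3).

-527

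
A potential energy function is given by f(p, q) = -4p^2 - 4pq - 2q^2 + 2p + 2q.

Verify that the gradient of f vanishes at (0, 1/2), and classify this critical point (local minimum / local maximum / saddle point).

∇f = (-8p - 4q + 2, -4p - 4q + 2); substituting (0, 1/2) gives ∇f = (0, 0), so (0, 1/2) is indeed a critical point.
The Hessian of f is constant: H = [[-8, -4], [-4, -4]].
det(H) = (-8)·(-4) − (-4)² = 16.
det(H) > 0 and tr(H) = -12 < 0, so H is negative definite and the point is a local maximum.

local maximum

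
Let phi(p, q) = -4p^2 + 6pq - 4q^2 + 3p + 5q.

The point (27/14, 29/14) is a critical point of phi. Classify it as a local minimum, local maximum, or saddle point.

The Hessian of phi is constant: H = [[-8, 6], [6, -8]].
det(H) = (-8)·(-8) − 6² = 28.
det(H) > 0 and tr(H) = -16 < 0, so H is negative definite and the point is a local maximum.

local maximum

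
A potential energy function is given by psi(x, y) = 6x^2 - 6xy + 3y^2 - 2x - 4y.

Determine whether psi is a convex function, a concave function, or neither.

convex

psi is quadratic, so its Hessian is the constant matrix H = [[12, -6], [-6, 6]].
det(H) = 36, tr(H) = 18.
det(H) > 0 and tr(H) > 0, so H is positive definite everywhere: convex.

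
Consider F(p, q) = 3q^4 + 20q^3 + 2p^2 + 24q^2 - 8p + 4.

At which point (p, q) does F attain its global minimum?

F(p,q) separates as A(p) + B(q) + 4, so its minimum is min A + min B + 4.
A'(p) = 4p - 8 vanishes at p ∈ {2}; B'(q) = 12q(q + 1)(q + 4) vanishes at q ∈ {-4, -1, 0}.
Local minima of A (where A''>0): A(2)=-8. Local minima of B: B(-4)=-128, B(0)=0.
So the global minimum of F is A(2) + B(-4) + 4 = -8 − 128 + 4 = -132, attained at (2, -4).

(2, -4)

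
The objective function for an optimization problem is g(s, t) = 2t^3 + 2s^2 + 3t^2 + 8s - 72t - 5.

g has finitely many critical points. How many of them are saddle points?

1

g separates as a function of s plus a function of t, so ∇g=0 decouples.
∂g/∂s = 4(s + 2) = 0 at s ∈ {-2}; ∂g/∂t = 6(t - 3)(t + 4) = 0 at t ∈ {-4, 3}.
The Hessian is diagonal: diag(g_ss, g_tt). Second derivatives: g_ss(-2)=4; g_tt(-4)=-42, g_tt(3)=42.
Saddle points occur where the two diagonal entries have opposite signs: (-2, -4). Count: 1.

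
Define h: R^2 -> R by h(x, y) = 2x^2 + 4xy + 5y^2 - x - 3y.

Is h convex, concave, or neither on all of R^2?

h is quadratic, so its Hessian is the constant matrix H = [[4, 4], [4, 10]].
det(H) = 24, tr(H) = 14.
det(H) > 0 and tr(H) > 0, so H is positive definite everywhere: convex.

convex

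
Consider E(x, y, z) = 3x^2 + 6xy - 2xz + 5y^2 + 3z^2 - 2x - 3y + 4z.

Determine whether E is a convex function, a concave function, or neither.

E is quadratic, so its Hessian is the constant matrix H = [[6, 6, -2], [6, 10, 0], [-2, 0, 6]].
Leading principal minors: 6, 24, 104.
All positive ⇒ H ≻ 0 ⇒ convex.

convex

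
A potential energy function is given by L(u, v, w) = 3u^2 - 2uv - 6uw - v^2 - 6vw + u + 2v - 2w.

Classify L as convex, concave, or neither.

neither

L is quadratic, so its Hessian is the constant matrix H = [[6, -2, -6], [-2, -2, -6], [-6, -6, 0]].
Leading principal minors: 6, -16, -288.
Neither pattern holds ⇒ H is indefinite ⇒ neither convex nor concave.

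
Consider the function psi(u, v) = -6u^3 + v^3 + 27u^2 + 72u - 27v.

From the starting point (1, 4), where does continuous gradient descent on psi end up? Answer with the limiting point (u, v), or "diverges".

(-1, 3)

psi is separable, so gradient descent decouples: u follows -∂psi/∂u, v follows -∂psi/∂v.
∂psi/∂u = -18(u - 4)(u + 1); at u=1 this is 108, so u decreases.
∂psi/∂v = 3(v - 3)(v + 3); at v=4 this is 21, so v decreases.
u converges to its nearest critical value -1 (a local min of the u-part); v converges to 3. The iterate converges to (-1, 3).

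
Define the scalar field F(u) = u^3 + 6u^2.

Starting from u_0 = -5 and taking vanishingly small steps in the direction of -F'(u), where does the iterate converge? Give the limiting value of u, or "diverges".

F'(u) = 3u(u + 4), so F'(-5) = 15.
Gradient descent moves in the -F' direction, i.e. u is decreasing.
There is no critical point below u=-5, and F' keeps the same sign, so the iterate runs off to −∞.

diverges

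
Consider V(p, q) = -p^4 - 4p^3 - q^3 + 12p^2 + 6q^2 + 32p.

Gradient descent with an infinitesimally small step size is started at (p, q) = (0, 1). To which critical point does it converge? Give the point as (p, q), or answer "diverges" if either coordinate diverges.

V is separable, so gradient descent decouples: p follows -∂V/∂p, q follows -∂V/∂q.
∂V/∂p = -4(p - 2)(p + 1)(p + 4); at p=0 this is 32, so p decreases.
∂V/∂q = -3q(q - 4); at q=1 this is 9, so q decreases.
p converges to its nearest critical value -1 (a local min of the p-part); q converges to 0. The iterate converges to (-1, 0).

(-1, 0)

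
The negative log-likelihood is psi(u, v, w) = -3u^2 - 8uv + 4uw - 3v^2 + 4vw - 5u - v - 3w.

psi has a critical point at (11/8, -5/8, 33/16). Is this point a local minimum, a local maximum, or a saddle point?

The Hessian is constant: H = [[-6, -8, 4], [-8, -6, 4], [4, 4, 0]].
Leading principal minors: Δ₁ = -6, Δ₂ = -28, Δ₃ = -64.
The minors fit neither the all-positive nor the alternating-sign pattern, so H is indefinite: a saddle point.

saddle point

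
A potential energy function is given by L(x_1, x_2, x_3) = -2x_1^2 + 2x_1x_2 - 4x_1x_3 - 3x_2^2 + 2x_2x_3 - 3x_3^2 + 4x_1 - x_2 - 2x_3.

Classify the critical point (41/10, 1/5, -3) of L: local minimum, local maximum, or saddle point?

local maximum

The Hessian is constant: H = [[-4, 2, -4], [2, -6, 2], [-4, 2, -6]].
Leading principal minors: Δ₁ = -4, Δ₂ = 20, Δ₃ = -40.
The minors alternate sign starting negative (−, +, −), so H is negative definite: a local maximum.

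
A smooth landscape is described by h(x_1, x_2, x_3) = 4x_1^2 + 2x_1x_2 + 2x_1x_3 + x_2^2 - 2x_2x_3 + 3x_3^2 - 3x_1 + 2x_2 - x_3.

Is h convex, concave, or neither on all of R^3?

h is quadratic, so its Hessian is the constant matrix H = [[8, 2, 2], [2, 2, -2], [2, -2, 6]].
Leading principal minors: 8, 12, 16.
All positive ⇒ H ≻ 0 ⇒ convex.

convex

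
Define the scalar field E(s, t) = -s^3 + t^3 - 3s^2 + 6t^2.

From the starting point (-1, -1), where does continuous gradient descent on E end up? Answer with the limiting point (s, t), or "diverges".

E is separable, so gradient descent decouples: s follows -∂E/∂s, t follows -∂E/∂t.
∂E/∂s = -3s(s + 2); at s=-1 this is 3, so s decreases.
∂E/∂t = 3t(t + 4); at t=-1 this is -9, so t increases.
s converges to its nearest critical value -2 (a local min of the s-part); t converges to 0. The iterate converges to (-2, 0).

(-2, 0)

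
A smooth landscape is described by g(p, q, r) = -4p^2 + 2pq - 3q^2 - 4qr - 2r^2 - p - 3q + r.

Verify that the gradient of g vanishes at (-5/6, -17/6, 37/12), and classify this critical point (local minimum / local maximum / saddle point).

∇g = (-8p + 2q - 1, 2p - 6q - 4r - 3, -4q - 4r + 1); substituting (-5/6, -17/6, 37/12) gives ∇g = (0, 0, 0), so (-5/6, -17/6, 37/12) is indeed a critical point.
The Hessian is constant: H = [[-8, 2, 0], [2, -6, -4], [0, -4, -4]].
Leading principal minors: Δ₁ = -8, Δ₂ = 44, Δ₃ = -48.
The minors alternate sign starting negative (−, +, −), so H is negative definite: a local maximum.

local maximum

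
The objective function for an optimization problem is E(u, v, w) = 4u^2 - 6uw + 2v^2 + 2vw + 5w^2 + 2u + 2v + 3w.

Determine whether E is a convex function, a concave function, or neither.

convex

E is quadratic, so its Hessian is the constant matrix H = [[8, 0, -6], [0, 4, 2], [-6, 2, 10]].
Leading principal minors: 8, 32, 144.
All positive ⇒ H ≻ 0 ⇒ convex.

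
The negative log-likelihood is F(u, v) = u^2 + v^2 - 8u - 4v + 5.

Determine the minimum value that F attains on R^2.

-15

F(u,v) separates as P(u) + Q(v) + 5, so its minimum is min P + min Q + 5.
P'(u) = 2u - 8 vanishes at u ∈ {4}; Q'(v) = 2v - 4 vanishes at v ∈ {2}.
Local minima of P (where P''>0): P(4)=-16. Local minima of Q: Q(2)=-4.
So the global minimum of F is P(4) + Q(2) + 5 = -16 − 4 + 5 = -15, attained at (4, 2).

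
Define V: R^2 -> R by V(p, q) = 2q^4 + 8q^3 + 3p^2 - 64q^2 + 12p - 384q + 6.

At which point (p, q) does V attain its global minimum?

(-2, 4)

V(p,q) separates as A(p) + B(q) + 6, so its minimum is min A + min B + 6.
A'(p) = 6p + 12 vanishes at p ∈ {-2}; B'(q) = 8(q - 4)(q + 3)(q + 4) vanishes at q ∈ {-4, -3, 4}.
Local minima of A (where A''>0): A(-2)=-12. Local minima of B: B(-4)=512, B(4)=-1536.
So the global minimum of V is A(-2) + B(4) + 6 = -12 − 1536 + 6 = -1542, attained at (-2, 4).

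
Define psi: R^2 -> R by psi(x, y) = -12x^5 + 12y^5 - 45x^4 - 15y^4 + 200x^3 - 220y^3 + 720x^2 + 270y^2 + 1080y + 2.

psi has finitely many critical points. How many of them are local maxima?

4

psi separates as a function of x plus a function of y, so ∇psi=0 decouples.
∂psi/∂x = -60x(x - 3)(x + 2)(x + 4) = 0 at x ∈ {-4, -2, 0, 3}; ∂psi/∂y = 60(y - 3)(y - 2)(y + 1)(y + 3) = 0 at y ∈ {-3, -1, 2, 3}.
The Hessian is diagonal: diag(psi_xx, psi_yy). Second derivatives: psi_xx(-4)=3360, psi_xx(-2)=-1200, psi_xx(0)=1440, psi_xx(3)=-6300; psi_yy(-3)=-3600, psi_yy(-1)=1440, psi_yy(2)=-900, psi_yy(3)=1440.
Local maxima occur where both diagonal entries negative: (-2, -3), (-2, 2), (3, -3), (3, 2). Count: 4.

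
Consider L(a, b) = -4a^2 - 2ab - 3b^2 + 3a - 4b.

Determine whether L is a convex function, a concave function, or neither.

concave

L is quadratic, so its Hessian is the constant matrix H = [[-8, -2], [-2, -6]].
det(H) = 44, tr(H) = -14.
det(H) > 0 and tr(H) < 0, so H is negative definite everywhere: concave.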